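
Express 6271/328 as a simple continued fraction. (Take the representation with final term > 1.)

[19; 8, 2, 2, 3, 2]

6271 = 19×328 + 39
328 = 8×39 + 16
39 = 2×16 + 7
16 = 2×7 + 2
7 = 3×2 + 1
2 = 2×1 + 0  (stop)
So 6271/328 = [19; 8, 2, 2, 3, 2].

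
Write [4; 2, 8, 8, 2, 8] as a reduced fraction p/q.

11097/2482

Using pₖ = aₖpₖ₋₁ + pₖ₋₂ and qₖ = aₖqₖ₋₁ + qₖ₋₂:
  k=0: a=4, p=4, q=1
  k=1: a=2, p=9, q=2
  k=2: a=8, p=76, q=17
  k=3: a=8, p=617, q=138
  k=4: a=2, p=1310, q=293
  k=5: a=8, p=11097, q=2482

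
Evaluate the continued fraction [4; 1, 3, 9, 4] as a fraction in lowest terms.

Fold from the inside: start with 4/1.
  9 + 1/4 = 37/4
  3 + 4/37 = 115/37
  1 + 37/115 = 152/115
  4 + 115/152 = 723/152

723/152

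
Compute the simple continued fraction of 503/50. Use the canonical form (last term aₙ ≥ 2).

503 = 10·50 + 3
50 = 16·3 + 2
3 = 1·2 + 1
2 = 2·1 + 0  (stop)
So 503/50 = [10; 16, 1, 2].

[10; 16, 1, 2]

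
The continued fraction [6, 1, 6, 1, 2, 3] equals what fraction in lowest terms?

Using pₖ = aₖpₖ₋₁ + pₖ₋₂ and qₖ = aₖqₖ₋₁ + qₖ₋₂:
  k=0: a=6, p=6, q=1
  k=1: a=1, p=7, q=1
  k=2: a=6, p=48, q=7
  k=3: a=1, p=55, q=8
  k=4: a=2, p=158, q=23
  k=5: a=3, p=529, q=77

529/77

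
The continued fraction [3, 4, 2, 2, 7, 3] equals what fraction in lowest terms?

1649/511

Using pₖ = aₖpₖ₋₁ + pₖ₋₂ and qₖ = aₖqₖ₋₁ + qₖ₋₂:
  k=0: a=3, p=3, q=1
  k=1: a=4, p=13, q=4
  k=2: a=2, p=29, q=9
  k=3: a=2, p=71, q=22
  k=4: a=7, p=526, q=163
  k=5: a=3, p=1649, q=511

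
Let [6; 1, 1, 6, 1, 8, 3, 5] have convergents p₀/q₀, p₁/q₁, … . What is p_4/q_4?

98/15

Using pₖ = aₖpₖ₋₁ + pₖ₋₂, qₖ = aₖqₖ₋₁ + qₖ₋₂ (with p₋₁=1, p₋₂=0, q₋₁=0, q₋₂=1):
  k=0: a=6, p=6, q=1
  k=1: a=1, p=7, q=1
  k=2: a=1, p=13, q=2
  k=3: a=6, p=85, q=13
  k=4: a=1, p=98, q=15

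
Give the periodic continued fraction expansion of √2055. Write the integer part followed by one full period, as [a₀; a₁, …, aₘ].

a₀ = ⌊√2055⌋ = 45.
With m₀=0, d₀=1 and mₖ₊₁ = dₖaₖ − mₖ, dₖ₊₁ = (n − mₖ₊₁²)/dₖ, aₖ₊₁ = ⌊(a₀+mₖ₊₁)/dₖ₊₁⌋:
  k=1: m=45, d=30, a=3
  k=2: m=45, d=1, a=90
d=1 and a=2a₀=90 at k=2, so the next step gives (m, d) = (45, 30) again — its k=1 value — and the period has length 2.

[45; 3, 90]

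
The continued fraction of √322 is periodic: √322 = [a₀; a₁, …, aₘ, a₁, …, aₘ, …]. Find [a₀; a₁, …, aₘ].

[17; 1, 16, 1, 34]

a₀ = ⌊√322⌋ = 17.
With m₀=0, d₀=1 and mₖ₊₁ = dₖaₖ − mₖ, dₖ₊₁ = (n − mₖ₊₁²)/dₖ, aₖ₊₁ = ⌊(a₀+mₖ₊₁)/dₖ₊₁⌋:
  k=1: m=17, d=33, a=1
  k=2: m=16, d=2, a=16
  k=3: m=16, d=33, a=1
  k=4: m=17, d=1, a=34
d=1 and a=2a₀=34 at k=4, so the next step gives (m, d) = (17, 33) again — its k=1 value — and the period has length 4.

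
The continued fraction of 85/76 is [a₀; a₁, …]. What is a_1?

8

85 = 1·76 + 9   →  a_0 = 1
76 = 8·9 + 4   →  a_1 = 8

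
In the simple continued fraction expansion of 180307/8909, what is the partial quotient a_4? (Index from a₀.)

3

180307 = 20·8909 + 2127   →  a_0 = 20
8909 = 4·2127 + 401   →  a_1 = 4
2127 = 5·401 + 122   →  a_2 = 5
401 = 3·122 + 35   →  a_3 = 3
122 = 3·35 + 17   →  a_4 = 3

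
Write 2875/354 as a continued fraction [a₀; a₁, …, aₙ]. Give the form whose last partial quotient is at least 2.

[8; 8, 4, 3, 3]

2875 = 8*354 + 43
354 = 8*43 + 10
43 = 4*10 + 3
10 = 3*3 + 1
3 = 3*1 + 0  (stop)
So 2875/354 = [8; 8, 4, 3, 3].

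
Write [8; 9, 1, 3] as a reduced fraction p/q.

Fold from the inside: start with 3/1.
  1 + 1/3 = 4/3
  9 + 3/4 = 39/4
  8 + 4/39 = 316/39

316/39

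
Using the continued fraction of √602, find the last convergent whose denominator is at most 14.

319/13

√602 = [24; 1, 1, 6, 1, 1, 48, …] (period length 6).
Convergents:
  p_0/q_0 = 24/1
  p_1/q_1 = 25/1
  p_2/q_2 = 49/2
  p_3/q_3 = 319/13
  p_4/q_4 = 368/15
q_3 = 13 ≤ 14 < 15 = q_4, so the answer is 319/13.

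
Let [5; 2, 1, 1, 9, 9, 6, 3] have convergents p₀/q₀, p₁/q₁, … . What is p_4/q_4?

Using pₖ = aₖpₖ₋₁ + pₖ₋₂, qₖ = aₖqₖ₋₁ + qₖ₋₂ (with p₋₁=1, p₋₂=0, q₋₁=0, q₋₂=1):
  k=0: a=5, p=5, q=1
  k=1: a=2, p=11, q=2
  k=2: a=1, p=16, q=3
  k=3: a=1, p=27, q=5
  k=4: a=9, p=259, q=48

259/48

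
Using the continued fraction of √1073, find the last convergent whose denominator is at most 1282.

√1073 = [32; 1, 3, 9, 9, 3, 1, 64, …] (period length 7).
Convergents:
  p_0/q_0 = 32/1
  p_1/q_1 = 33/1
  p_2/q_2 = 131/4
  p_3/q_3 = 1212/37
  p_4/q_4 = 11039/337
  p_5/q_5 = 34329/1048
  p_6/q_6 = 45368/1385
q_5 = 1048 ≤ 1282 < 1385 = q_6, so the answer is 34329/1048.

34329/1048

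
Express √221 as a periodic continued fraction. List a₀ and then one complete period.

a₀ = ⌊√221⌋ = 14.
With m₀=0, d₀=1 and mₖ₊₁ = dₖaₖ − mₖ, dₖ₊₁ = (n − mₖ₊₁²)/dₖ, aₖ₊₁ = ⌊(a₀+mₖ₊₁)/dₖ₊₁⌋:
  k=1: m=14, d=25, a=1
  k=2: m=11, d=4, a=6
  k=3: m=13, d=13, a=2
  k=4: m=13, d=4, a=6
  k=5: m=11, d=25, a=1
  k=6: m=14, d=1, a=28
d=1 and a=2a₀=28 at k=6, so the next step gives (m, d) = (14, 25) again — its k=1 value — and the period has length 6.

[14; 1, 6, 2, 6, 1, 28]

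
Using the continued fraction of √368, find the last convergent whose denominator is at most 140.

1151/60

√368 = [19; 5, 2, 5, 38, …] (period length 4).
Convergents:
  p_0/q_0 = 19/1
  p_1/q_1 = 96/5
  p_2/q_2 = 211/11
  p_3/q_3 = 1151/60
  p_4/q_4 = 43949/2291
q_3 = 60 ≤ 140 < 2291 = q_4, so the answer is 1151/60.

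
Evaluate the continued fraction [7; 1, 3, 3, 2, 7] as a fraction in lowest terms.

1732/223

Using pₖ = aₖpₖ₋₁ + pₖ₋₂ and qₖ = aₖqₖ₋₁ + qₖ₋₂:
  k=0: a=7, p=7, q=1
  k=1: a=1, p=8, q=1
  k=2: a=3, p=31, q=4
  k=3: a=3, p=101, q=13
  k=4: a=2, p=233, q=30
  k=5: a=7, p=1732, q=223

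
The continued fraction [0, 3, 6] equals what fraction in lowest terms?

Using pₖ = aₖpₖ₋₁ + pₖ₋₂ and qₖ = aₖqₖ₋₁ + qₖ₋₂:
  k=0: a=0, p=0, q=1
  k=1: a=3, p=1, q=3
  k=2: a=6, p=6, q=19

6/19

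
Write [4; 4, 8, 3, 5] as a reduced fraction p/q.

Fold from the inside: start with 5/1.
  3 + 1/5 = 16/5
  8 + 5/16 = 133/16
  4 + 16/133 = 548/133
  4 + 133/548 = 2325/548

2325/548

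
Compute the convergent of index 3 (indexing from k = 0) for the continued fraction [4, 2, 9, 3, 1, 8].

264/59

Using pₖ = aₖpₖ₋₁ + pₖ₋₂, qₖ = aₖqₖ₋₁ + qₖ₋₂ (with p₋₁=1, p₋₂=0, q₋₁=0, q₋₂=1):
  k=0: a=4, p=4, q=1
  k=1: a=2, p=9, q=2
  k=2: a=9, p=85, q=19
  k=3: a=3, p=264, q=59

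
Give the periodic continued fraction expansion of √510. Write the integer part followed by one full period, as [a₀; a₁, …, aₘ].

a₀ = ⌊√510⌋ = 22.
With m₀=0, d₀=1 and mₖ₊₁ = dₖaₖ − mₖ, dₖ₊₁ = (n − mₖ₊₁²)/dₖ, aₖ₊₁ = ⌊(a₀+mₖ₊₁)/dₖ₊₁⌋:
  k=1: m=22, d=26, a=1
  k=2: m=4, d=19, a=1
  k=3: m=15, d=15, a=2
  k=4: m=15, d=19, a=1
  k=5: m=4, d=26, a=1
  k=6: m=22, d=1, a=44
d=1 and a=2a₀=44 at k=6, so the next step gives (m, d) = (22, 26) again — its k=1 value — and the period has length 6.

[22; 1, 1, 2, 1, 1, 44]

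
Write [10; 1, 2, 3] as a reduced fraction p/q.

Using pₖ = aₖpₖ₋₁ + pₖ₋₂ and qₖ = aₖqₖ₋₁ + qₖ₋₂:
  k=0: a=10, p=10, q=1
  k=1: a=1, p=11, q=1
  k=2: a=2, p=32, q=3
  k=3: a=3, p=107, q=10

107/10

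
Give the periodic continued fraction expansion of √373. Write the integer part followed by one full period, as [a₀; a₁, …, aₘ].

a₀ = ⌊√373⌋ = 19.
With m₀=0, d₀=1 and mₖ₊₁ = dₖaₖ − mₖ, dₖ₊₁ = (n − mₖ₊₁²)/dₖ, aₖ₊₁ = ⌊(a₀+mₖ₊₁)/dₖ₊₁⌋:
  k=1: m=19, d=12, a=3
  k=2: m=17, d=7, a=5
  k=3: m=18, d=7, a=5
  k=4: m=17, d=12, a=3
  k=5: m=19, d=1, a=38
d=1 and a=2a₀=38 at k=5, so the next step gives (m, d) = (19, 12) again — its k=1 value — and the period has length 5.

[19; 3, 5, 5, 3, 38]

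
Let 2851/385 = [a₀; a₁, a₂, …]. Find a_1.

2851 = 7·385 + 156   →  a_0 = 7
385 = 2·156 + 73   →  a_1 = 2

2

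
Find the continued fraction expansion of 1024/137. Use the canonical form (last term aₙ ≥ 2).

[7; 2, 9, 3, 2]

1024 = 7*137 + 65
137 = 2*65 + 7
65 = 9*7 + 2
7 = 3*2 + 1
2 = 2*1 + 0  (stop)
So 1024/137 = [7; 2, 9, 3, 2].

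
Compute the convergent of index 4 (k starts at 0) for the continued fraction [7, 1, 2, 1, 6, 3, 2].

Using pₖ = aₖpₖ₋₁ + pₖ₋₂, qₖ = aₖqₖ₋₁ + qₖ₋₂ (with p₋₁=1, p₋₂=0, q₋₁=0, q₋₂=1):
  k=0: a=7, p=7, q=1
  k=1: a=1, p=8, q=1
  k=2: a=2, p=23, q=3
  k=3: a=1, p=31, q=4
  k=4: a=6, p=209, q=27

209/27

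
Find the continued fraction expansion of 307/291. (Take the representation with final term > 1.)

[1; 18, 5, 3]

307 = 1*291 + 16
291 = 18*16 + 3
16 = 5*3 + 1
3 = 3*1 + 0  (stop)
So 307/291 = [1; 18, 5, 3].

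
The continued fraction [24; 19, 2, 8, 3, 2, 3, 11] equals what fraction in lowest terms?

Fold from the inside: start with 11/1.
  3 + 1/11 = 34/11
  2 + 11/34 = 79/34
  3 + 34/79 = 271/79
  8 + 79/271 = 2247/271
  2 + 271/2247 = 4765/2247
  19 + 2247/4765 = 92782/4765
  24 + 4765/92782 = 2231533/92782

2231533/92782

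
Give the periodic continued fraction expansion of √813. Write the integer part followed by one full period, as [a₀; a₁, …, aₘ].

a₀ = ⌊√813⌋ = 28.

[28; 1, 1, 18, 1, 1, 56]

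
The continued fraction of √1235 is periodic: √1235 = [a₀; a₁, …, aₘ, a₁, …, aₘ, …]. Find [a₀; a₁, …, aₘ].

[35; 7, 70]

a₀ = ⌊√1235⌋ = 35.
With m₀=0, d₀=1 and mₖ₊₁ = dₖaₖ − mₖ, dₖ₊₁ = (n − mₖ₊₁²)/dₖ, aₖ₊₁ = ⌊(a₀+mₖ₊₁)/dₖ₊₁⌋:
  k=1: m=35, d=10, a=7
  k=2: m=35, d=1, a=70
d=1 and a=2a₀=70 at k=2, so the next step gives (m, d) = (35, 10) again — its k=1 value — and the period has length 2.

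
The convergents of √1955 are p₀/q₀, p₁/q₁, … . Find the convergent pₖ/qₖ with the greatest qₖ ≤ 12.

√1955 = [44; 4, 1, 1, 1, 4, 88, …] (period length 6).
Convergents:
  p_0/q_0 = 44/1
  p_1/q_1 = 177/4
  p_2/q_2 = 221/5
  p_3/q_3 = 398/9
  p_4/q_4 = 619/14
q_3 = 9 ≤ 12 < 14 = q_4, so the answer is 398/9.

398/9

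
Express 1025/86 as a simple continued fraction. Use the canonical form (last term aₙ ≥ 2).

[11; 1, 11, 3, 2]

1025 = 11×86 + 79
86 = 1×79 + 7
79 = 11×7 + 2
7 = 3×2 + 1
2 = 2×1 + 0  (stop)
So 1025/86 = [11; 1, 11, 3, 2].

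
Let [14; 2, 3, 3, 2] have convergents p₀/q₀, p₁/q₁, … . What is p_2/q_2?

Using pₖ = aₖpₖ₋₁ + pₖ₋₂, qₖ = aₖqₖ₋₁ + qₖ₋₂ (with p₋₁=1, p₋₂=0, q₋₁=0, q₋₂=1):
  k=0: a=14, p=14, q=1
  k=1: a=2, p=29, q=2
  k=2: a=3, p=101, q=7

101/7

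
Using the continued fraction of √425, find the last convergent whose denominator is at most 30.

√425 = [20; 1, 1, 1, 1, 1, 1, 40, …] (period length 7).
Convergents:
  p_0/q_0 = 20/1
  p_1/q_1 = 21/1
  p_2/q_2 = 41/2
  p_3/q_3 = 62/3
  p_4/q_4 = 103/5
  p_5/q_5 = 165/8
  p_6/q_6 = 268/13
  p_7/q_7 = 10885/528
q_6 = 13 ≤ 30 < 528 = q_7, so the answer is 268/13.

268/13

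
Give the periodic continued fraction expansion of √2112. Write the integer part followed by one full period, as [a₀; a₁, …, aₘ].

[45; 1, 21, 1, 90]

a₀ = ⌊√2112⌋ = 45.
With m₀=0, d₀=1 and mₖ₊₁ = dₖaₖ − mₖ, dₖ₊₁ = (n − mₖ₊₁²)/dₖ, aₖ₊₁ = ⌊(a₀+mₖ₊₁)/dₖ₊₁⌋:
  k=1: m=45, d=87, a=1
  k=2: m=42, d=4, a=21
  k=3: m=42, d=87, a=1
  k=4: m=45, d=1, a=90
d=1 and a=2a₀=90 at k=4, so the next step gives (m, d) = (45, 87) again — its k=1 value — and the period has length 4.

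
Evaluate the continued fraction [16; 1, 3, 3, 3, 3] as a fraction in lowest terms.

2381/142

Fold from the inside: start with 3/1.
  3 + 1/3 = 10/3
  3 + 3/10 = 33/10
  3 + 10/33 = 109/33
  1 + 33/109 = 142/109
  16 + 109/142 = 2381/142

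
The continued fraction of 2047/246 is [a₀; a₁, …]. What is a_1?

3

2047 = 8·246 + 79   →  a_0 = 8
246 = 3·79 + 9   →  a_1 = 3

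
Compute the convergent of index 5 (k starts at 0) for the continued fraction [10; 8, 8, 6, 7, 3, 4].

Using pₖ = aₖpₖ₋₁ + pₖ₋₂, qₖ = aₖqₖ₋₁ + qₖ₋₂ (with p₋₁=1, p₋₂=0, q₋₁=0, q₋₂=1):
  k=0: a=10, p=10, q=1
  k=1: a=8, p=81, q=8
  k=2: a=8, p=658, q=65
  k=3: a=6, p=4029, q=398
  k=4: a=7, p=28861, q=2851
  k=5: a=3, p=90612, q=8951

90612/8951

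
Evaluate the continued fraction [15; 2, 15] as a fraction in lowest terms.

Fold from the inside: start with 15/1.
  2 + 1/15 = 31/15
  15 + 15/31 = 480/31

480/31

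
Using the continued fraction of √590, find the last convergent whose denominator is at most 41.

√590 = [24; 3, 2, 4, 2, 3, 48, …] (period length 6).
Convergents:
  p_0/q_0 = 24/1
  p_1/q_1 = 73/3
  p_2/q_2 = 170/7
  p_3/q_3 = 753/31
  p_4/q_4 = 1676/69
q_3 = 31 ≤ 41 < 69 = q_4, so the answer is 753/31.

753/31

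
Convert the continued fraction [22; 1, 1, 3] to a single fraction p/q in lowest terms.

Fold from the inside: start with 3/1.
  1 + 1/3 = 4/3
  1 + 3/4 = 7/4
  22 + 4/7 = 158/7

158/7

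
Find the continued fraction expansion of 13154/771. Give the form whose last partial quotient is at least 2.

13154 = 17*771 + 47
771 = 16*47 + 19
47 = 2*19 + 9
19 = 2*9 + 1
9 = 9*1 + 0  (stop)
So 13154/771 = [17; 16, 2, 2, 9].

[17; 16, 2, 2, 9]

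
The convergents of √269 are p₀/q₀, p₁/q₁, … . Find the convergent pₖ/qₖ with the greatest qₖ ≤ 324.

√269 = [16; 2, 2, 32, …] (period length 3).
Convergents:
  p_0/q_0 = 16/1
  p_1/q_1 = 33/2
  p_2/q_2 = 82/5
  p_3/q_3 = 2657/162
  p_4/q_4 = 5396/329
q_3 = 162 ≤ 324 < 329 = q_4, so the answer is 2657/162.

2657/162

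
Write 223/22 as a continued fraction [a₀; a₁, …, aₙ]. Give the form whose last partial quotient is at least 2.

[10; 7, 3]

223 = 10*22 + 3
22 = 7*3 + 1
3 = 3*1 + 0  (stop)
So 223/22 = [10; 7, 3].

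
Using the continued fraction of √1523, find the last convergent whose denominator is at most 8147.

√1523 = [39; 39, 78, …] (period length 2).
Convergents:
  p_0/q_0 = 39/1
  p_1/q_1 = 1522/39
  p_2/q_2 = 118755/3043
  p_3/q_3 = 4632967/118716
q_2 = 3043 ≤ 8147 < 118716 = q_3, so the answer is 118755/3043.

118755/3043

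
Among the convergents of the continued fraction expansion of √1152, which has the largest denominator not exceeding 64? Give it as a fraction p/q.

√1152 = [33; 1, 15, 1, 66, …] (period length 4).
Convergents:
  p_0/q_0 = 33/1
  p_1/q_1 = 34/1
  p_2/q_2 = 543/16
  p_3/q_3 = 577/17
  p_4/q_4 = 38625/1138
q_3 = 17 ≤ 64 < 1138 = q_4, so the answer is 577/17.

577/17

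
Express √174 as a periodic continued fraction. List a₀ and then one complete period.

a₀ = ⌊√174⌋ = 13.
With m₀=0, d₀=1 and mₖ₊₁ = dₖaₖ − mₖ, dₖ₊₁ = (n − mₖ₊₁²)/dₖ, aₖ₊₁ = ⌊(a₀+mₖ₊₁)/dₖ₊₁⌋:
  k=1: m=13, d=5, a=5
  k=2: m=12, d=6, a=4
  k=3: m=12, d=5, a=5
  k=4: m=13, d=1, a=26
d=1 and a=2a₀=26 at k=4, so the next step gives (m, d) = (13, 5) again — its k=1 value — and the period has length 4.

[13; 5, 4, 5, 26]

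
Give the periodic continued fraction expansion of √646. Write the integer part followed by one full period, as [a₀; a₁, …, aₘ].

[25; 2, 2, 2, 50]

a₀ = ⌊√646⌋ = 25.
With m₀=0, d₀=1 and mₖ₊₁ = dₖaₖ − mₖ, dₖ₊₁ = (n − mₖ₊₁²)/dₖ, aₖ₊₁ = ⌊(a₀+mₖ₊₁)/dₖ₊₁⌋:
  k=1: m=25, d=21, a=2
  k=2: m=17, d=17, a=2
  k=3: m=17, d=21, a=2
  k=4: m=25, d=1, a=50
d=1 and a=2a₀=50 at k=4, so the next step gives (m, d) = (25, 21) again — its k=1 value — and the period has length 4.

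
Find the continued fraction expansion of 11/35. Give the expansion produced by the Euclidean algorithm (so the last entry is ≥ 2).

11 = 0·35 + 11
35 = 3·11 + 2
11 = 5·2 + 1
2 = 2·1 + 0  (stop)
So 11/35 = [0; 3, 5, 2].

[0; 3, 5, 2]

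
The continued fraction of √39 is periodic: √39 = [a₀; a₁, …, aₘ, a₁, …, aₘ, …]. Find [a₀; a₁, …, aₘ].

[6; 4, 12]

a₀ = ⌊√39⌋ = 6.
With m₀=0, d₀=1 and mₖ₊₁ = dₖaₖ − mₖ, dₖ₊₁ = (n − mₖ₊₁²)/dₖ, aₖ₊₁ = ⌊(a₀+mₖ₊₁)/dₖ₊₁⌋:
  k=1: m=6, d=3, a=4
  k=2: m=6, d=1, a=12
d=1 and a=2a₀=12 at k=2, so the next step gives (m, d) = (6, 3) again — its k=1 value — and the period has length 2.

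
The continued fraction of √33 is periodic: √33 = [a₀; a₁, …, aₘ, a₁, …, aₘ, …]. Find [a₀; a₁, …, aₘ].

a₀ = ⌊√33⌋ = 5.
With m₀=0, d₀=1 and mₖ₊₁ = dₖaₖ − mₖ, dₖ₊₁ = (n − mₖ₊₁²)/dₖ, aₖ₊₁ = ⌊(a₀+mₖ₊₁)/dₖ₊₁⌋:
  k=1: m=5, d=8, a=1
  k=2: m=3, d=3, a=2
  k=3: m=3, d=8, a=1
  k=4: m=5, d=1, a=10
d=1 and a=2a₀=10 at k=4, so the next step gives (m, d) = (5, 8) again — its k=1 value — and the period has length 4.

[5; 1, 2, 1, 10]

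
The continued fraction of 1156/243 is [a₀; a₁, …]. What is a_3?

1156 = 4·243 + 184   →  a_0 = 4
243 = 1·184 + 59   →  a_1 = 1
184 = 3·59 + 7   →  a_2 = 3
59 = 8·7 + 3   →  a_3 = 8

8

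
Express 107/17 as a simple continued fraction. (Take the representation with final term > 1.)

107 = 6*17 + 5
17 = 3*5 + 2
5 = 2*2 + 1
2 = 2*1 + 0  (stop)
So 107/17 = [6; 3, 2, 2].

[6; 3, 2, 2]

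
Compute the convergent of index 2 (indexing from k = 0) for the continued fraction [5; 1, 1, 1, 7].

11/2

Using pₖ = aₖpₖ₋₁ + pₖ₋₂, qₖ = aₖqₖ₋₁ + qₖ₋₂ (with p₋₁=1, p₋₂=0, q₋₁=0, q₋₂=1):
  k=0: a=5, p=5, q=1
  k=1: a=1, p=6, q=1
  k=2: a=1, p=11, q=2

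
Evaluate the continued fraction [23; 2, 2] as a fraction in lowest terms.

Fold from the inside: start with 2/1.
  2 + 1/2 = 5/2
  23 + 2/5 = 117/5

117/5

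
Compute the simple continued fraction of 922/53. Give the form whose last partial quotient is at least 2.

922 = 17·53 + 21
53 = 2·21 + 11
21 = 1·11 + 10
11 = 1·10 + 1
10 = 10·1 + 0  (stop)
So 922/53 = [17; 2, 1, 1, 10].

[17; 2, 1, 1, 10]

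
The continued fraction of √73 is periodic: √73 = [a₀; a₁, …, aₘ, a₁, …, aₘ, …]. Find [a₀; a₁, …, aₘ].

a₀ = ⌊√73⌋ = 8.
With m₀=0, d₀=1 and mₖ₊₁ = dₖaₖ − mₖ, dₖ₊₁ = (n − mₖ₊₁²)/dₖ, aₖ₊₁ = ⌊(a₀+mₖ₊₁)/dₖ₊₁⌋:
  k=1: m=8, d=9, a=1
  k=2: m=1, d=8, a=1
  k=3: m=7, d=3, a=5
  k=4: m=8, d=3, a=5
  k=5: m=7, d=8, a=1
  k=6: m=1, d=9, a=1
  k=7: m=8, d=1, a=16
d=1 and a=2a₀=16 at k=7, so the next step gives (m, d) = (8, 9) again — its k=1 value — and the period has length 7.

[8; 1, 1, 5, 5, 1, 1, 16]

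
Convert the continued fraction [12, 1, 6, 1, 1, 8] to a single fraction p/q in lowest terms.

Fold from the inside: start with 8/1.
  1 + 1/8 = 9/8
  1 + 8/9 = 17/9
  6 + 9/17 = 111/17
  1 + 17/111 = 128/111
  12 + 111/128 = 1647/128

1647/128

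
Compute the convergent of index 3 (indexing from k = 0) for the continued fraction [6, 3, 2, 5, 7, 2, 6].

Using pₖ = aₖpₖ₋₁ + pₖ₋₂, qₖ = aₖqₖ₋₁ + qₖ₋₂ (with p₋₁=1, p₋₂=0, q₋₁=0, q₋₂=1):
  k=0: a=6, p=6, q=1
  k=1: a=3, p=19, q=3
  k=2: a=2, p=44, q=7
  k=3: a=5, p=239, q=38

239/38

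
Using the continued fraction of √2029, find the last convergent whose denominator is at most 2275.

√2029 = [45; 22, 1, 1, 22, 90, …] (period length 5).
Convergents:
  p_0/q_0 = 45/1
  p_1/q_1 = 991/22
  p_2/q_2 = 1036/23
  p_3/q_3 = 2027/45
  p_4/q_4 = 45630/1013
  p_5/q_5 = 4108727/91215
q_4 = 1013 ≤ 2275 < 91215 = q_5, so the answer is 45630/1013.

45630/1013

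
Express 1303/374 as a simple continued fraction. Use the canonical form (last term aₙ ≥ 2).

[3; 2, 15, 12]

1303 = 3×374 + 181
374 = 2×181 + 12
181 = 15×12 + 1
12 = 12×1 + 0  (stop)
So 1303/374 = [3; 2, 15, 12].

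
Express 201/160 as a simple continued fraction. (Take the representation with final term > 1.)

201 = 1×160 + 41
160 = 3×41 + 37
41 = 1×37 + 4
37 = 9×4 + 1
4 = 4×1 + 0  (stop)
So 201/160 = [1; 3, 1, 9, 4].

[1; 3, 1, 9, 4]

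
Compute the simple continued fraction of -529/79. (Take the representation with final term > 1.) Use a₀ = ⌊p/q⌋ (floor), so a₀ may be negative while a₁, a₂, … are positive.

[-7; 3, 3, 2, 3]

-529 = -7×79 + 24
79 = 3×24 + 7
24 = 3×7 + 3
7 = 2×3 + 1
3 = 3×1 + 0  (stop)
So -529/79 = [-7; 3, 3, 2, 3].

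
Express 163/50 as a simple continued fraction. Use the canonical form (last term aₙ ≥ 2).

[3; 3, 1, 5, 2]

163 = 3·50 + 13
50 = 3·13 + 11
13 = 1·11 + 2
11 = 5·2 + 1
2 = 2·1 + 0  (stop)
So 163/50 = [3; 3, 1, 5, 2].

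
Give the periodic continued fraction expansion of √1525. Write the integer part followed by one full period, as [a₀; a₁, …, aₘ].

[39; 19, 1, 1, 19, 78]

a₀ = ⌊√1525⌋ = 39.
With m₀=0, d₀=1 and mₖ₊₁ = dₖaₖ − mₖ, dₖ₊₁ = (n − mₖ₊₁²)/dₖ, aₖ₊₁ = ⌊(a₀+mₖ₊₁)/dₖ₊₁⌋:
  k=1: m=39, d=4, a=19
  k=2: m=37, d=39, a=1
  k=3: m=2, d=39, a=1
  k=4: m=37, d=4, a=19
  k=5: m=39, d=1, a=78
d=1 and a=2a₀=78 at k=5, so the next step gives (m, d) = (39, 4) again — its k=1 value — and the period has length 5.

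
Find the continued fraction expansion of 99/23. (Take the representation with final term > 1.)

[4; 3, 3, 2]

99 = 4×23 + 7
23 = 3×7 + 2
7 = 3×2 + 1
2 = 2×1 + 0  (stop)
So 99/23 = [4; 3, 3, 2].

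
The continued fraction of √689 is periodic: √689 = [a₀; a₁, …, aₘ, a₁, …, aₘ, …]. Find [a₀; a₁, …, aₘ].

[26; 4, 52]

a₀ = ⌊√689⌋ = 26.
With m₀=0, d₀=1 and mₖ₊₁ = dₖaₖ − mₖ, dₖ₊₁ = (n − mₖ₊₁²)/dₖ, aₖ₊₁ = ⌊(a₀+mₖ₊₁)/dₖ₊₁⌋:
  k=1: m=26, d=13, a=4
  k=2: m=26, d=1, a=52
d=1 and a=2a₀=52 at k=2, so the next step gives (m, d) = (26, 13) again — its k=1 value — and the period has length 2.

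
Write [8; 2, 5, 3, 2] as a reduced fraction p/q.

685/81

Fold from the inside: start with 2/1.
  3 + 1/2 = 7/2
  5 + 2/7 = 37/7
  2 + 7/37 = 81/37
  8 + 37/81 = 685/81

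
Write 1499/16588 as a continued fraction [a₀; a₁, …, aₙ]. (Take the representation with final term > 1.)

1499 = 0*16588 + 1499
16588 = 11*1499 + 99
1499 = 15*99 + 14
99 = 7*14 + 1
14 = 14*1 + 0  (stop)
So 1499/16588 = [0; 11, 15, 7, 14].

[0; 11, 15, 7, 14]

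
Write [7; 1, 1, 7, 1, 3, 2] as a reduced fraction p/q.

1122/149

Fold from the inside: start with 2/1.
  3 + 1/2 = 7/2
  1 + 2/7 = 9/7
  7 + 7/9 = 70/9
  1 + 9/70 = 79/70
  1 + 70/79 = 149/79
  7 + 79/149 = 1122/149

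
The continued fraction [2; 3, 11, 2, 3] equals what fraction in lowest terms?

574/247

Using pₖ = aₖpₖ₋₁ + pₖ₋₂ and qₖ = aₖqₖ₋₁ + qₖ₋₂:
  k=0: a=2, p=2, q=1
  k=1: a=3, p=7, q=3
  k=2: a=11, p=79, q=34
  k=3: a=2, p=165, q=71
  k=4: a=3, p=574, q=247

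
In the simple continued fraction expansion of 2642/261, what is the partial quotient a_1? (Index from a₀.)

2642 = 10·261 + 32   →  a_0 = 10
261 = 8·32 + 5   →  a_1 = 8

8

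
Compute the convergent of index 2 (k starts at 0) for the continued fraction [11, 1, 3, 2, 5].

Using pₖ = aₖpₖ₋₁ + pₖ₋₂, qₖ = aₖqₖ₋₁ + qₖ₋₂ (with p₋₁=1, p₋₂=0, q₋₁=0, q₋₂=1):
  k=0: a=11, p=11, q=1
  k=1: a=1, p=12, q=1
  k=2: a=3, p=47, q=4

47/4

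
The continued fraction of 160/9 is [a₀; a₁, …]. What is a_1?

160 = 17·9 + 7   →  a_0 = 17
9 = 1·7 + 2   →  a_1 = 1

1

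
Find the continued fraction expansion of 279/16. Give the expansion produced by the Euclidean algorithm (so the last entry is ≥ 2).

279 = 17·16 + 7
16 = 2·7 + 2
7 = 3·2 + 1
2 = 2·1 + 0  (stop)
So 279/16 = [17; 2, 3, 2].

[17; 2, 3, 2]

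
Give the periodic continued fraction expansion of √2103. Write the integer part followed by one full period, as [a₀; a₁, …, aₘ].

[45; 1, 6, 15, 6, 1, 90]

a₀ = ⌊√2103⌋ = 45.
With m₀=0, d₀=1 and mₖ₊₁ = dₖaₖ − mₖ, dₖ₊₁ = (n − mₖ₊₁²)/dₖ, aₖ₊₁ = ⌊(a₀+mₖ₊₁)/dₖ₊₁⌋:
  k=1: m=45, d=78, a=1
  k=2: m=33, d=13, a=6
  k=3: m=45, d=6, a=15
  k=4: m=45, d=13, a=6
  k=5: m=33, d=78, a=1
  k=6: m=45, d=1, a=90
d=1 and a=2a₀=90 at k=6, so the next step gives (m, d) = (45, 78) again — its k=1 value — and the period has length 6.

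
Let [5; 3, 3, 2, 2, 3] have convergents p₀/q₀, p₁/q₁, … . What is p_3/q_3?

122/23

Using pₖ = aₖpₖ₋₁ + pₖ₋₂, qₖ = aₖqₖ₋₁ + qₖ₋₂ (with p₋₁=1, p₋₂=0, q₋₁=0, q₋₂=1):
  k=0: a=5, p=5, q=1
  k=1: a=3, p=16, q=3
  k=2: a=3, p=53, q=10
  k=3: a=2, p=122, q=23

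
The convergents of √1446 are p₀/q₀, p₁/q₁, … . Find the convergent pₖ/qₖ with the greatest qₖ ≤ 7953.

√1446 = [38; 38, 76, …] (period length 2).
Convergents:
  p_0/q_0 = 38/1
  p_1/q_1 = 1445/38
  p_2/q_2 = 109858/2889
  p_3/q_3 = 4176049/109820
q_2 = 2889 ≤ 7953 < 109820 = q_3, so the answer is 109858/2889.

109858/2889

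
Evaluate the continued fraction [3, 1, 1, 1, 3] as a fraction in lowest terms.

40/11

Fold from the inside: start with 3/1.
  1 + 1/3 = 4/3
  1 + 3/4 = 7/4
  1 + 4/7 = 11/7
  3 + 7/11 = 40/11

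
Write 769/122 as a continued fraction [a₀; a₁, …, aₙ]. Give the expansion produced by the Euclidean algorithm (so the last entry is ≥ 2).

769 = 6·122 + 37
122 = 3·37 + 11
37 = 3·11 + 4
11 = 2·4 + 3
4 = 1·3 + 1
3 = 3·1 + 0  (stop)
So 769/122 = [6; 3, 3, 2, 1, 3].

[6; 3, 3, 2, 1, 3]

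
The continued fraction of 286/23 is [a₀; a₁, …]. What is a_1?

286 = 12·23 + 10   →  a_0 = 12
23 = 2·10 + 3   →  a_1 = 2

2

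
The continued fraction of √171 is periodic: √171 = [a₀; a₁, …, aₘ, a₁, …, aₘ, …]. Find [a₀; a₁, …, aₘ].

a₀ = ⌊√171⌋ = 13.
With m₀=0, d₀=1 and mₖ₊₁ = dₖaₖ − mₖ, dₖ₊₁ = (n − mₖ₊₁²)/dₖ, aₖ₊₁ = ⌊(a₀+mₖ₊₁)/dₖ₊₁⌋:
  k=1: m=13, d=2, a=13
  k=2: m=13, d=1, a=26
d=1 and a=2a₀=26 at k=2, so the next step gives (m, d) = (13, 2) again — its k=1 value — and the period has length 2.

[13; 13, 26]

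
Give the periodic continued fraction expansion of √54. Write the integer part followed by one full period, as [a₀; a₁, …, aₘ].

a₀ = ⌊√54⌋ = 7.
With m₀=0, d₀=1 and mₖ₊₁ = dₖaₖ − mₖ, dₖ₊₁ = (n − mₖ₊₁²)/dₖ, aₖ₊₁ = ⌊(a₀+mₖ₊₁)/dₖ₊₁⌋:
  k=1: m=7, d=5, a=2
  k=2: m=3, d=9, a=1
  k=3: m=6, d=2, a=6
  k=4: m=6, d=9, a=1
  k=5: m=3, d=5, a=2
  k=6: m=7, d=1, a=14
d=1 and a=2a₀=14 at k=6, so the next step gives (m, d) = (7, 5) again — its k=1 value — and the period has length 6.

[7; 2, 1, 6, 1, 2, 14]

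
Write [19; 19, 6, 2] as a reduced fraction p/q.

4744/249

Using pₖ = aₖpₖ₋₁ + pₖ₋₂ and qₖ = aₖqₖ₋₁ + qₖ₋₂:
  k=0: a=19, p=19, q=1
  k=1: a=19, p=362, q=19
  k=2: a=6, p=2191, q=115
  k=3: a=2, p=4744, q=249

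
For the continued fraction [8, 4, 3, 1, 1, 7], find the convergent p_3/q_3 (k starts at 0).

140/17

Using pₖ = aₖpₖ₋₁ + pₖ₋₂, qₖ = aₖqₖ₋₁ + qₖ₋₂ (with p₋₁=1, p₋₂=0, q₋₁=0, q₋₂=1):
  k=0: a=8, p=8, q=1
  k=1: a=4, p=33, q=4
  k=2: a=3, p=107, q=13
  k=3: a=1, p=140, q=17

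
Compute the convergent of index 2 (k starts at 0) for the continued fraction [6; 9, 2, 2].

Using pₖ = aₖpₖ₋₁ + pₖ₋₂, qₖ = aₖqₖ₋₁ + qₖ₋₂ (with p₋₁=1, p₋₂=0, q₋₁=0, q₋₂=1):
  k=0: a=6, p=6, q=1
  k=1: a=9, p=55, q=9
  k=2: a=2, p=116, q=19

116/19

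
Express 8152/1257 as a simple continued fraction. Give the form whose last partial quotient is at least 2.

8152 = 6×1257 + 610
1257 = 2×610 + 37
610 = 16×37 + 18
37 = 2×18 + 1
18 = 18×1 + 0  (stop)
So 8152/1257 = [6; 2, 16, 2, 18].

[6; 2, 16, 2, 18]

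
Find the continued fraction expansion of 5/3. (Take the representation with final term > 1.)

[1; 1, 2]

5 = 1*3 + 2
3 = 1*2 + 1
2 = 2*1 + 0  (stop)
So 5/3 = [1; 1, 2].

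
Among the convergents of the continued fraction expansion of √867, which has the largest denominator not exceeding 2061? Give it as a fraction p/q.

√867 = [29; 2, 4, 29, 4, 2, 58, …] (period length 6).
Convergents:
  p_0/q_0 = 29/1
  p_1/q_1 = 59/2
  p_2/q_2 = 265/9
  p_3/q_3 = 7744/263
  p_4/q_4 = 31241/1061
  p_5/q_5 = 70226/2385
q_4 = 1061 ≤ 2061 < 2385 = q_5, so the answer is 31241/1061.

31241/1061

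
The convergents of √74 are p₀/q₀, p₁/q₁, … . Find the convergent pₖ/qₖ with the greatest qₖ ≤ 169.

√74 = [8; 1, 1, 1, 1, 16, …] (period length 5).
Convergents:
  p_0/q_0 = 8/1
  p_1/q_1 = 9/1
  p_2/q_2 = 17/2
  p_3/q_3 = 26/3
  p_4/q_4 = 43/5
  p_5/q_5 = 714/83
  p_6/q_6 = 757/88
  p_7/q_7 = 1471/171
q_6 = 88 ≤ 169 < 171 = q_7, so the answer is 757/88.

757/88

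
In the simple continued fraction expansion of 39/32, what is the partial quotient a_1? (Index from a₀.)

39 = 1·32 + 7   →  a_0 = 1
32 = 4·7 + 4   →  a_1 = 4

4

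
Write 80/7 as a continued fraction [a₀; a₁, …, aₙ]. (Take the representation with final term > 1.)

[11; 2, 3]

80 = 11·7 + 3
7 = 2·3 + 1
3 = 3·1 + 0  (stop)
So 80/7 = [11; 2, 3].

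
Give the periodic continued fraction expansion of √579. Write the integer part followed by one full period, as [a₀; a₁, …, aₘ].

[24; 16, 48]

a₀ = ⌊√579⌋ = 24.
With m₀=0, d₀=1 and mₖ₊₁ = dₖaₖ − mₖ, dₖ₊₁ = (n − mₖ₊₁²)/dₖ, aₖ₊₁ = ⌊(a₀+mₖ₊₁)/dₖ₊₁⌋:
  k=1: m=24, d=3, a=16
  k=2: m=24, d=1, a=48
d=1 and a=2a₀=48 at k=2, so the next step gives (m, d) = (24, 3) again — its k=1 value — and the period has length 2.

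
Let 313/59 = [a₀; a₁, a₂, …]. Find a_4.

1

313 = 5·59 + 18   →  a_0 = 5
59 = 3·18 + 5   →  a_1 = 3
18 = 3·5 + 3   →  a_2 = 3
5 = 1·3 + 2   →  a_3 = 1
3 = 1·2 + 1   →  a_4 = 1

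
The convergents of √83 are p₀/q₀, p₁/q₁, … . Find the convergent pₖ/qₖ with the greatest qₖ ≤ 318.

√83 = [9; 9, 18, …] (period length 2).
Convergents:
  p_0/q_0 = 9/1
  p_1/q_1 = 82/9
  p_2/q_2 = 1485/163
  p_3/q_3 = 13447/1476
q_2 = 163 ≤ 318 < 1476 = q_3, so the answer is 1485/163.

1485/163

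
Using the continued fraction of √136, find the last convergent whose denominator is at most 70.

793/68

√136 = [11; 1, 1, 1, 22, …] (period length 4).
Convergents:
  p_0/q_0 = 11/1
  p_1/q_1 = 12/1
  p_2/q_2 = 23/2
  p_3/q_3 = 35/3
  p_4/q_4 = 793/68
  p_5/q_5 = 828/71
q_4 = 68 ≤ 70 < 71 = q_5, so the answer is 793/68.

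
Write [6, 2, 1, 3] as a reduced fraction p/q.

70/11

Fold from the inside: start with 3/1.
  1 + 1/3 = 4/3
  2 + 3/4 = 11/4
  6 + 4/11 = 70/11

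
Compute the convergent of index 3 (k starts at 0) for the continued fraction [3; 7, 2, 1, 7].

69/22

Using pₖ = aₖpₖ₋₁ + pₖ₋₂, qₖ = aₖqₖ₋₁ + qₖ₋₂ (with p₋₁=1, p₋₂=0, q₋₁=0, q₋₂=1):
  k=0: a=3, p=3, q=1
  k=1: a=7, p=22, q=7
  k=2: a=2, p=47, q=15
  k=3: a=1, p=69, q=22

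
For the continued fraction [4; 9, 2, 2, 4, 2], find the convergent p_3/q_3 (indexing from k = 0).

Using pₖ = aₖpₖ₋₁ + pₖ₋₂, qₖ = aₖqₖ₋₁ + qₖ₋₂ (with p₋₁=1, p₋₂=0, q₋₁=0, q₋₂=1):
  k=0: a=4, p=4, q=1
  k=1: a=9, p=37, q=9
  k=2: a=2, p=78, q=19
  k=3: a=2, p=193, q=47

193/47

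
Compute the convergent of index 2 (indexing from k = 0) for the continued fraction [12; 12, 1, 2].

157/13

Using pₖ = aₖpₖ₋₁ + pₖ₋₂, qₖ = aₖqₖ₋₁ + qₖ₋₂ (with p₋₁=1, p₋₂=0, q₋₁=0, q₋₂=1):
  k=0: a=12, p=12, q=1
  k=1: a=12, p=145, q=12
  k=2: a=1, p=157, q=13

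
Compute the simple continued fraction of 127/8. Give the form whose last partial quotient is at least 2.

127 = 15·8 + 7
8 = 1·7 + 1
7 = 7·1 + 0  (stop)
So 127/8 = [15; 1, 7].

[15; 1, 7]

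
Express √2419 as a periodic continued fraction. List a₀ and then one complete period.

a₀ = ⌊√2419⌋ = 49.
With m₀=0, d₀=1 and mₖ₊₁ = dₖaₖ − mₖ, dₖ₊₁ = (n − mₖ₊₁²)/dₖ, aₖ₊₁ = ⌊(a₀+mₖ₊₁)/dₖ₊₁⌋:
  k=1: m=49, d=18, a=5
  k=2: m=41, d=41, a=2
  k=3: m=41, d=18, a=5
  k=4: m=49, d=1, a=98
d=1 and a=2a₀=98 at k=4, so the next step gives (m, d) = (49, 18) again — its k=1 value — and the period has length 4.

[49; 5, 2, 5, 98]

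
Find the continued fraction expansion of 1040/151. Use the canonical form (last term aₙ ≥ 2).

[6; 1, 7, 1, 7, 2]

1040 = 6*151 + 134
151 = 1*134 + 17
134 = 7*17 + 15
17 = 1*15 + 2
15 = 7*2 + 1
2 = 2*1 + 0  (stop)
So 1040/151 = [6; 1, 7, 1, 7, 2].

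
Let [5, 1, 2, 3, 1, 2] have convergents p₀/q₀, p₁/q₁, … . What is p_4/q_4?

Using pₖ = aₖpₖ₋₁ + pₖ₋₂, qₖ = aₖqₖ₋₁ + qₖ₋₂ (with p₋₁=1, p₋₂=0, q₋₁=0, q₋₂=1):
  k=0: a=5, p=5, q=1
  k=1: a=1, p=6, q=1
  k=2: a=2, p=17, q=3
  k=3: a=3, p=57, q=10
  k=4: a=1, p=74, q=13

74/13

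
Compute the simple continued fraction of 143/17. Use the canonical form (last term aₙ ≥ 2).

143 = 8×17 + 7
17 = 2×7 + 3
7 = 2×3 + 1
3 = 3×1 + 0  (stop)
So 143/17 = [8; 2, 2, 3].

[8; 2, 2, 3]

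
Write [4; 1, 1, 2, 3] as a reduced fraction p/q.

78/17

Fold from the inside: start with 3/1.
  2 + 1/3 = 7/3
  1 + 3/7 = 10/7
  1 + 7/10 = 17/10
  4 + 10/17 = 78/17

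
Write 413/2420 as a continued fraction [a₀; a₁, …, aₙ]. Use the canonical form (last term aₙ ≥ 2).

413 = 0*2420 + 413
2420 = 5*413 + 355
413 = 1*355 + 58
355 = 6*58 + 7
58 = 8*7 + 2
7 = 3*2 + 1
2 = 2*1 + 0  (stop)
So 413/2420 = [0; 5, 1, 6, 8, 3, 2].

[0; 5, 1, 6, 8, 3, 2]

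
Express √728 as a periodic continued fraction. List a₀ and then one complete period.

[26; 1, 52]

a₀ = ⌊√728⌋ = 26.
With m₀=0, d₀=1 and mₖ₊₁ = dₖaₖ − mₖ, dₖ₊₁ = (n − mₖ₊₁²)/dₖ, aₖ₊₁ = ⌊(a₀+mₖ₊₁)/dₖ₊₁⌋:
  k=1: m=26, d=52, a=1
  k=2: m=26, d=1, a=52
d=1 and a=2a₀=52 at k=2, so the next step gives (m, d) = (26, 52) again — its k=1 value — and the period has length 2.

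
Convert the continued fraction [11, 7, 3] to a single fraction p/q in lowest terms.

Fold from the inside: start with 3/1.
  7 + 1/3 = 22/3
  11 + 3/22 = 245/22

245/22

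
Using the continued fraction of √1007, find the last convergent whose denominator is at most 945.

√1007 = [31; 1, 2, 1, 2, 1, 62, …] (period length 6).
Convergents:
  p_0/q_0 = 31/1
  p_1/q_1 = 32/1
  p_2/q_2 = 95/3
  p_3/q_3 = 127/4
  p_4/q_4 = 349/11
  p_5/q_5 = 476/15
  p_6/q_6 = 29861/941
  p_7/q_7 = 30337/956
q_6 = 941 ≤ 945 < 956 = q_7, so the answer is 29861/941.

29861/941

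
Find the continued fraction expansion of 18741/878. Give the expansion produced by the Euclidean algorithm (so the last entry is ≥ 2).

[21; 2, 1, 8, 1, 3, 2, 3]

18741 = 21·878 + 303
878 = 2·303 + 272
303 = 1·272 + 31
272 = 8·31 + 24
31 = 1·24 + 7
24 = 3·7 + 3
7 = 2·3 + 1
3 = 3·1 + 0  (stop)
So 18741/878 = [21; 2, 1, 8, 1, 3, 2, 3].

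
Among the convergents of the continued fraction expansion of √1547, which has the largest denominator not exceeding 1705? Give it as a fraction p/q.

27847/708

√1547 = [39; 3, 78, …] (period length 2).
Convergents:
  p_0/q_0 = 39/1
  p_1/q_1 = 118/3
  p_2/q_2 = 9243/235
  p_3/q_3 = 27847/708
  p_4/q_4 = 2181309/55459
q_3 = 708 ≤ 1705 < 55459 = q_4, so the answer is 27847/708.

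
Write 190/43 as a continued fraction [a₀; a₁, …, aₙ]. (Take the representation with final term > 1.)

[4; 2, 2, 1, 1, 3]

190 = 4×43 + 18
43 = 2×18 + 7
18 = 2×7 + 4
7 = 1×4 + 3
4 = 1×3 + 1
3 = 3×1 + 0  (stop)
So 190/43 = [4; 2, 2, 1, 1, 3].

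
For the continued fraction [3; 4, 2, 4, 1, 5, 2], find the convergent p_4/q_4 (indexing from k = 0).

Using pₖ = aₖpₖ₋₁ + pₖ₋₂, qₖ = aₖqₖ₋₁ + qₖ₋₂ (with p₋₁=1, p₋₂=0, q₋₁=0, q₋₂=1):
  k=0: a=3, p=3, q=1
  k=1: a=4, p=13, q=4
  k=2: a=2, p=29, q=9
  k=3: a=4, p=129, q=40
  k=4: a=1, p=158, q=49

158/49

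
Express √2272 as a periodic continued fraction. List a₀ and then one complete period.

a₀ = ⌊√2272⌋ = 47.
With m₀=0, d₀=1 and mₖ₊₁ = dₖaₖ − mₖ, dₖ₊₁ = (n − mₖ₊₁²)/dₖ, aₖ₊₁ = ⌊(a₀+mₖ₊₁)/dₖ₊₁⌋:
  k=1: m=47, d=63, a=1
  k=2: m=16, d=32, a=1
  k=3: m=16, d=63, a=1
  k=4: m=47, d=1, a=94
d=1 and a=2a₀=94 at k=4, so the next step gives (m, d) = (47, 63) again — its k=1 value — and the period has length 4.

[47; 1, 1, 1, 94]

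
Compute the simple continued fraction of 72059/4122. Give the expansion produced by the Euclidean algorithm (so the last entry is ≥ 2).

[17; 2, 13, 16, 1, 8]

72059 = 17×4122 + 1985
4122 = 2×1985 + 152
1985 = 13×152 + 9
152 = 16×9 + 8
9 = 1×8 + 1
8 = 8×1 + 0  (stop)
So 72059/4122 = [17; 2, 13, 16, 1, 8].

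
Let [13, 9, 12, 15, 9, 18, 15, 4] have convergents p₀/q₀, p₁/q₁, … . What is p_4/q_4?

195406/14905

Using pₖ = aₖpₖ₋₁ + pₖ₋₂, qₖ = aₖqₖ₋₁ + qₖ₋₂ (with p₋₁=1, p₋₂=0, q₋₁=0, q₋₂=1):
  k=0: a=13, p=13, q=1
  k=1: a=9, p=118, q=9
  k=2: a=12, p=1429, q=109
  k=3: a=15, p=21553, q=1644
  k=4: a=9, p=195406, q=14905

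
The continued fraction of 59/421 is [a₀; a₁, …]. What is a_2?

59 = 0·421 + 59   →  a_0 = 0
421 = 7·59 + 8   →  a_1 = 7
59 = 7·8 + 3   →  a_2 = 7

7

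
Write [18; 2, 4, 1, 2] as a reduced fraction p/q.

Fold from the inside: start with 2/1.
  1 + 1/2 = 3/2
  4 + 2/3 = 14/3
  2 + 3/14 = 31/14
  18 + 14/31 = 572/31

572/31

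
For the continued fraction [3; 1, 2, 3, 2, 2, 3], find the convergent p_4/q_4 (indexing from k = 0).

Using pₖ = aₖpₖ₋₁ + pₖ₋₂, qₖ = aₖqₖ₋₁ + qₖ₋₂ (with p₋₁=1, p₋₂=0, q₋₁=0, q₋₂=1):
  k=0: a=3, p=3, q=1
  k=1: a=1, p=4, q=1
  k=2: a=2, p=11, q=3
  k=3: a=3, p=37, q=10
  k=4: a=2, p=85, q=23

85/23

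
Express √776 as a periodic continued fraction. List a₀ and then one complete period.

a₀ = ⌊√776⌋ = 27.

[27; 1, 5, 1, 54]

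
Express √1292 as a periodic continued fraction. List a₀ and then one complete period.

a₀ = ⌊√1292⌋ = 35.
With m₀=0, d₀=1 and mₖ₊₁ = dₖaₖ − mₖ, dₖ₊₁ = (n − mₖ₊₁²)/dₖ, aₖ₊₁ = ⌊(a₀+mₖ₊₁)/dₖ₊₁⌋:
  k=1: m=35, d=67, a=1
  k=2: m=32, d=4, a=16
  k=3: m=32, d=67, a=1
  k=4: m=35, d=1, a=70
d=1 and a=2a₀=70 at k=4, so the next step gives (m, d) = (35, 67) again — its k=1 value — and the period has length 4.

[35; 1, 16, 1, 70]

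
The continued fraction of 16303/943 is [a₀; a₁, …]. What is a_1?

3

16303 = 17·943 + 272   →  a_0 = 17
943 = 3·272 + 127   →  a_1 = 3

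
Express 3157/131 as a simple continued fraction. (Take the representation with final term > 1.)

3157 = 24*131 + 13
131 = 10*13 + 1
13 = 13*1 + 0  (stop)
So 3157/131 = [24; 10, 13].

[24; 10, 13]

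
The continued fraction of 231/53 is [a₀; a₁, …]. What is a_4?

231 = 4·53 + 19   →  a_0 = 4
53 = 2·19 + 15   →  a_1 = 2
19 = 1·15 + 4   →  a_2 = 1
15 = 3·4 + 3   →  a_3 = 3
4 = 1·3 + 1   →  a_4 = 1

1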